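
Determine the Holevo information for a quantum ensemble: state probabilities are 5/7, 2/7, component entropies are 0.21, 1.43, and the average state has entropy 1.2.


chi = S(rho) - sum_i p_i * S(rho_i)
Weighted entropy = 5/7 * 0.21 + 2/7 * 1.43
= 0.5586
chi = 1.2 - 0.5586
= 0.6414

0.6414


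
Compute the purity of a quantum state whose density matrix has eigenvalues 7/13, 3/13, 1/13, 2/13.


tr(rho^2) = sum of eigenvalues squared
= (7/13)^2 + (3/13)^2 + (1/13)^2 + (2/13)^2
= (49 + 9 + 1 + 4) / 169
= 63/169
= 0.3728

0.3728


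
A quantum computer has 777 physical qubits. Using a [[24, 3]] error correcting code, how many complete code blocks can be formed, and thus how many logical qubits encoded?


Each code block uses 24 physical qubits for 3 logical qubit(s).
Number of complete blocks = floor(777 / 24) = 32
Logical qubits = 32 * 3
= 96

96


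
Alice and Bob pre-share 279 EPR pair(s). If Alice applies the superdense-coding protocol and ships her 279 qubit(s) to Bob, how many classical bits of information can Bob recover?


Superdense coding allows 2 classical bits per shared entangled pair.
279 pair(s) -> 2 * 279 = 558 classical bits

558


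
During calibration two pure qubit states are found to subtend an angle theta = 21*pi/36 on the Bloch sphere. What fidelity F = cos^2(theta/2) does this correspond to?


For states separated by angle theta on Bloch sphere:
F = cos^2(theta/2)
theta = 21*pi/36 = 1.8326
theta/2 = 0.9163
cos(theta/2) = 0.6088
F = 0.3706

0.3706


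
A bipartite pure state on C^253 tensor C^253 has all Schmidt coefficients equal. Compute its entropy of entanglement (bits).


For a maximally entangled state in d x d:
S = log2(d) = log2(253)
= 7.9830

7.9830


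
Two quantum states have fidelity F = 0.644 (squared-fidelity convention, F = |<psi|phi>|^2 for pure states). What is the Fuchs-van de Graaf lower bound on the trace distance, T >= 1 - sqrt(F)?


Fuchs-van de Graaf (squared-fidelity convention): 1 - sqrt(F) <= T <= sqrt(1 - F).
Lower bound: T >= 1 - sqrt(F)
sqrt(F) = sqrt(0.644) = 0.8025
T >= 1 - 0.8025
T >= 0.1975

0.1975


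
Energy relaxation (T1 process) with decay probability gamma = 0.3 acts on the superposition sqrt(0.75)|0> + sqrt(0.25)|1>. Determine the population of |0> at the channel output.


For amplitude damping with parameter gamma on state sqrt(a)|0> + sqrt(b)|1>:
alpha^2 = 0.75, beta^2 = 0.25
P(|0>) = alpha^2 + gamma * beta^2
= 0.75 + 0.3 * 0.25
= 0.75 + 0.0750
= 0.8250

0.8250


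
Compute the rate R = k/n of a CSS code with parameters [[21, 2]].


Code rate R = k/n
= 2/21
= 0.0952

0.0952


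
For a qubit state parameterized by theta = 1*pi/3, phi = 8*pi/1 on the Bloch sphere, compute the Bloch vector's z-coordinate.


theta = 1.0472, phi = 25.1327
r_z = cos(theta) = 0.5000

0.5000


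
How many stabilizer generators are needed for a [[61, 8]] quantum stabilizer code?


For an [[n,k]] stabilizer code:
Number of stabilizer generators = n - k
= 61 - 8
= 53

53


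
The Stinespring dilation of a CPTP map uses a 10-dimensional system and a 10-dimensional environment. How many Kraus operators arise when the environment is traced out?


Tracing out the environment in an orthonormal basis {|i>_E} gives Kraus operators K_i = <i|_E U |0>_E.
Number of Kraus operators = dim(H_env) = d_env
= 10

10


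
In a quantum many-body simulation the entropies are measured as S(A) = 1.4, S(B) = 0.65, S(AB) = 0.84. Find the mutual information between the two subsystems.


I(A:B) = S(A) + S(B) - S(AB)
= 1.4 + 0.65 - 0.84
= 1.2100

1.2100


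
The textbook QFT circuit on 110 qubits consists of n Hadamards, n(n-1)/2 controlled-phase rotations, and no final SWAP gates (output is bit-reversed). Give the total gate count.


Hadamard gates: 110
Controlled rotations: n*(n-1)/2 = 110*109/2 = 5995
SWAP gates: 0 (omitted)
Total = 110 + 5995
= 6105

6105


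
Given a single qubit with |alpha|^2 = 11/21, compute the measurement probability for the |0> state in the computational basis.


|alpha|^2 = 11/21 = 0.5238
|beta|^2 = 1 - 11/21 = 10/21 = 0.4762
P(|0>) = |alpha|^2 = 0.5238

0.5238


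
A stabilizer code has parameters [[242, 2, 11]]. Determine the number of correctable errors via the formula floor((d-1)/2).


Code parameters: [[242, 2, 11]], distance d = 11.
Number of correctable errors = floor((d-1)/2)
= floor((11 - 1)/2)
= floor(10/2)
= 5

5


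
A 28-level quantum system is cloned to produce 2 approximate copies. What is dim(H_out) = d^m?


Output space = H^(tensor 2) where dim(H) = 28
dim = 28^2
= 784

784


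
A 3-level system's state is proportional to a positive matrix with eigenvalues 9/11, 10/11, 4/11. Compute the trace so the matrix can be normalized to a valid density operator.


tr(M) = sum of eigenvalues
= 9/11 + 10/11 + 4/11
= 23/11
= 2.0909

2.0909


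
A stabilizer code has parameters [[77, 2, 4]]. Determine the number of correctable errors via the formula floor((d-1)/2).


Code parameters: [[77, 2, 4]], distance d = 4.
Number of correctable errors = floor((d-1)/2)
= floor((4 - 1)/2)
= floor(3/2)
= 1

1


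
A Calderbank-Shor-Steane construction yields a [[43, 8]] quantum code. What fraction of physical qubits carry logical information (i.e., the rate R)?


Code rate R = k/n
= 8/43
= 0.1860

0.1860


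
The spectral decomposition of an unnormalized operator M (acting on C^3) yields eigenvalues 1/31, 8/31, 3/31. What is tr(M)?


tr(M) = sum of eigenvalues
= 1/31 + 8/31 + 3/31
= 12/31
= 0.3871

0.3871


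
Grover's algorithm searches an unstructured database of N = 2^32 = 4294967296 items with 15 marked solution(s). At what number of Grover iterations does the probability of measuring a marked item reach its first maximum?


After j Grover iterations the success probability is P(j) = sin^2((2j+1)*theta), where sin(theta) = sqrt(k/N).
N = 2^32 = 4294967296, k = 15
sin(theta) = sqrt(k/N) = 5.909703592e-05
theta = arcsin(sqrt(k/N)) = 5.909703596e-05 rad
P(j) reaches its first maximum when (2j+1)*theta is as close as possible to pi/2, i.e. j = round(pi/(4*theta) - 1/2).
pi/(4*theta) - 1/2 = 13289.4756
(For comparison, the common estimate pi/4 * sqrt(N/k) = 13289.9756; the exact maximiser is used here.)
Optimal iterations = 13289

13289


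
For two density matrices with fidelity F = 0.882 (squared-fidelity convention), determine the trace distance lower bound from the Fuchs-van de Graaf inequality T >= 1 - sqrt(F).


Fuchs-van de Graaf (squared-fidelity convention): 1 - sqrt(F) <= T <= sqrt(1 - F).
Lower bound: T >= 1 - sqrt(F)
sqrt(F) = sqrt(0.882) = 0.9391
T >= 1 - 0.9391
T >= 0.0609

0.0609


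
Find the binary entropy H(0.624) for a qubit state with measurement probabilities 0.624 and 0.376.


S = -p*log2(p) - (1-p)*log2(1-p)
p = 0.6240, 1-p = 0.3760
= -0.6240 * log2(0.6240) - 0.3760 * log2(0.3760)
= -(-0.4246) - (-0.5306)
= 0.9552

0.9552


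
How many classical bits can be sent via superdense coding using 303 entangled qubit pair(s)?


Superdense coding allows 2 classical bits per shared entangled pair.
303 pair(s) -> 2 * 303 = 606 classical bits

606


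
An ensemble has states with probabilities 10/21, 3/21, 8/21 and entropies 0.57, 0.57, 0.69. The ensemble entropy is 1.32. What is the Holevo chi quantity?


chi = S(rho) - sum_i p_i * S(rho_i)
Weighted entropy = 10/21 * 0.57 + 3/21 * 0.57 + 8/21 * 0.69
= 0.6157
chi = 1.32 - 0.6157
= 0.7043

0.7043


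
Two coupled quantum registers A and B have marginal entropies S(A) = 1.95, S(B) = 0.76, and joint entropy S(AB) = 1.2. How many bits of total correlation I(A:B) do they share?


I(A:B) = S(A) + S(B) - S(AB)
= 1.95 + 0.76 - 1.2
= 1.5100

1.5100


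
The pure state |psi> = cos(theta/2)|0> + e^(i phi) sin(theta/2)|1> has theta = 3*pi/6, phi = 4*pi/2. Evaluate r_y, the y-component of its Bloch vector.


theta = 1.5708, phi = 6.2832
r_y = sin(theta)*sin(phi) = 1.0000 * 0.0000
r_y = 0.0000

0.0000


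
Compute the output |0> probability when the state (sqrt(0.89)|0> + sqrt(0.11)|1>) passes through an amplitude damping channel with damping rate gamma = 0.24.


For amplitude damping with parameter gamma on state sqrt(a)|0> + sqrt(b)|1>:
alpha^2 = 0.89, beta^2 = 0.11
P(|0>) = alpha^2 + gamma * beta^2
= 0.89 + 0.24 * 0.11
= 0.89 + 0.0264
= 0.9164

0.9164


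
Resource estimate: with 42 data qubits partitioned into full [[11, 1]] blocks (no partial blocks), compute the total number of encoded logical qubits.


Each code block uses 11 physical qubits for 1 logical qubit(s).
Number of complete blocks = floor(42 / 11) = 3
Logical qubits = 3 * 1
= 3

3


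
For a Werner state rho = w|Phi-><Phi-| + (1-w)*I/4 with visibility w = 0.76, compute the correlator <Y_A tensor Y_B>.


|Phi-> = (|00> - |11>)/sqrt(2)
For the pure Bell state, <Y_A Y_B> = +1 (Bell-state Pauli correlator).
The maximally-mixed part I/4 has tr(I/4 * P tensor P) = 0 for any traceless Pauli P.
So <Y_A Y_B>_rho = w * (+1) + (1 - w) * 0
= 0.76 * (+1)
= 0.7600

0.7600


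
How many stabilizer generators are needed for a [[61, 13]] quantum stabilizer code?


For an [[n,k]] stabilizer code:
Number of stabilizer generators = n - k
= 61 - 13
= 48

48


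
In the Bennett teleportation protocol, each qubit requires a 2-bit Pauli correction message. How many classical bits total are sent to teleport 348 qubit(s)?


Quantum teleportation requires 2 classical bits per qubit teleported.
348 qubit(s) -> 2 * 348 = 696 classical bits

696


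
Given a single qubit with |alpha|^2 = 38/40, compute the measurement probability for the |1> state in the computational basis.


|alpha|^2 = 38/40 = 0.9500
|beta|^2 = 1 - 38/40 = 2/40 = 0.0500
P(|1>) = |beta|^2 = 0.0500

0.0500


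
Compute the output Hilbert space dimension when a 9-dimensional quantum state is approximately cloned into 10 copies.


Output space = H^(tensor 10) where dim(H) = 9
dim = 9^10
= 81 (after 2 factors)
= 729 (after 3 factors)
= 6561 (after 4 factors)
= 59049 (after 5 factors)
= 531441 (after 6 factors)
= 4782969 (after 7 factors)
= 43046721 (after 8 factors)
= 387420489 (after 9 factors)
= 3486784401 (after 10 factors)
= 3486784401

3486784401


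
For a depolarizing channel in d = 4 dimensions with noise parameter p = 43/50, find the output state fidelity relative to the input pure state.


F = (1-p) + p/d
= (1 - 0.8600) + 0.8600/4
= 0.1400 + 0.2150
= 0.3550

0.3550


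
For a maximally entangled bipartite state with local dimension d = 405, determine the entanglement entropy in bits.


For a maximally entangled state in d x d:
S = log2(d) = log2(405)
= 8.6618

8.6618


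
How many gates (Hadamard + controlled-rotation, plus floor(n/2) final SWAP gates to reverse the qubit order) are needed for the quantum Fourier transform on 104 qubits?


Hadamard gates: 104
Controlled rotations: n*(n-1)/2 = 104*103/2 = 5356
SWAP gates: floor(n/2) = floor(104/2) = 52
Total = 104 + 5356 + 52
= 5512

5512


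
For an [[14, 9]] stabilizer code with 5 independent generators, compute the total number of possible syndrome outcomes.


Each stabilizer generator gives a binary (+1 or -1) measurement outcome.
With 5 independent generators:
Total syndromes = 2^5
= 32

32


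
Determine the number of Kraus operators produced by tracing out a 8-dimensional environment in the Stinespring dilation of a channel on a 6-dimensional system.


Tracing out the environment in an orthonormal basis {|i>_E} gives Kraus operators K_i = <i|_E U |0>_E.
Number of Kraus operators = dim(H_env) = d_env
= 8

8


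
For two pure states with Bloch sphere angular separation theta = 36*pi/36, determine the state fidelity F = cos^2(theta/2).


For states separated by angle theta on Bloch sphere:
F = cos^2(theta/2)
theta = 36*pi/36 = 3.1416
theta/2 = 1.5708
cos(theta/2) = 0.0000
F = 0.0000

0.0000


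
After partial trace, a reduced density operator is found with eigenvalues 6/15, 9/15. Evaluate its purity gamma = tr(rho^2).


tr(rho^2) = sum of eigenvalues squared
= (6/15)^2 + (9/15)^2
= (36 + 81) / 225
= 117/225
= 0.5200

0.5200


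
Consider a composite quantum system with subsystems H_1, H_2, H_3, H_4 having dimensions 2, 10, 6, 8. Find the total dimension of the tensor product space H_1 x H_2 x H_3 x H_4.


dim(H_1 x H_2 x H_3 x H_4) = 2 * 10 * 6 * 8
= 20 * 6 * 8
= 120 * 8
= 960

960


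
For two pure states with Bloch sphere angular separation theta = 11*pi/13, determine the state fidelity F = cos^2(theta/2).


For states separated by angle theta on Bloch sphere:
F = cos^2(theta/2)
theta = 11*pi/13 = 2.6583
theta/2 = 1.3291
cos(theta/2) = 0.2393
F = 0.0573

0.0573


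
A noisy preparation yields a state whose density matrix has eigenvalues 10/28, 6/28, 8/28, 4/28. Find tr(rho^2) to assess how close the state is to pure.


tr(rho^2) = sum of eigenvalues squared
= (10/28)^2 + (6/28)^2 + (8/28)^2 + (4/28)^2
= (100 + 36 + 64 + 16) / 784
= 216/784
= 0.2755

0.2755


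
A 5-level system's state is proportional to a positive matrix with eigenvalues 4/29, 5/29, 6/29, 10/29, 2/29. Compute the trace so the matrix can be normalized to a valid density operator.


tr(M) = sum of eigenvalues
= 4/29 + 5/29 + 6/29 + 10/29 + 2/29
= 27/29
= 0.9310

0.9310


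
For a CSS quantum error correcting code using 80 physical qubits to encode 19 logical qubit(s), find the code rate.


Code rate R = k/n
= 19/80
= 0.2375

0.2375


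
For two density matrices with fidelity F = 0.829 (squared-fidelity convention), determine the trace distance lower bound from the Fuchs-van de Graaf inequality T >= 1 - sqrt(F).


Fuchs-van de Graaf (squared-fidelity convention): 1 - sqrt(F) <= T <= sqrt(1 - F).
Lower bound: T >= 1 - sqrt(F)
sqrt(F) = sqrt(0.829) = 0.9105
T >= 1 - 0.9105
T >= 0.0895

0.0895


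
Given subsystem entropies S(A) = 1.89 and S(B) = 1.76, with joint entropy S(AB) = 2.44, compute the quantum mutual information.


I(A:B) = S(A) + S(B) - S(AB)
= 1.89 + 1.76 - 2.44
= 1.2100

1.2100


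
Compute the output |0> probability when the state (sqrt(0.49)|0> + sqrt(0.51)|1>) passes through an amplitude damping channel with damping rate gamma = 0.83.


For amplitude damping with parameter gamma on state sqrt(a)|0> + sqrt(b)|1>:
alpha^2 = 0.49, beta^2 = 0.51
P(|0>) = alpha^2 + gamma * beta^2
= 0.49 + 0.83 * 0.51
= 0.49 + 0.4233
= 0.9133

0.9133


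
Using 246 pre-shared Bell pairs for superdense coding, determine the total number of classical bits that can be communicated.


Superdense coding allows 2 classical bits per shared entangled pair.
246 pair(s) -> 2 * 246 = 492 classical bits

492


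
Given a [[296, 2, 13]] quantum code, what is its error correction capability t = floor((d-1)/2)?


Code parameters: [[296, 2, 13]], distance d = 13.
Number of correctable errors = floor((d-1)/2)
= floor((13 - 1)/2)
= floor(12/2)
= 6

6


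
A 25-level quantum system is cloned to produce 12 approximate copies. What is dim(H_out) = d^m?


Output space = H^(tensor 12) where dim(H) = 25
dim = 25^12
= 625 (after 2 factors)
= 15625 (after 3 factors)
= 390625 (after 4 factors)
= 9765625 (after 5 factors)
= 244140625 (after 6 factors)
= 6103515625 (after 7 factors)
= 152587890625 (after 8 factors)
= 3814697265625 (after 9 factors)
= 95367431640625 (after 10 factors)
= 2384185791015625 (after 11 factors)
= 59604644775390625 (after 12 factors)
= 59604644775390625

59604644775390625


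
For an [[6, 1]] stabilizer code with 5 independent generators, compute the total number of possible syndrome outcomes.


Each stabilizer generator gives a binary (+1 or -1) measurement outcome.
With 5 independent generators:
Total syndromes = 2^5
= 32

32


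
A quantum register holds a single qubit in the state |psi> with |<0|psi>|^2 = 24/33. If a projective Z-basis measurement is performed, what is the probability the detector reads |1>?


|alpha|^2 = 24/33 = 0.7273
|beta|^2 = 1 - 24/33 = 9/33 = 0.2727
P(|1>) = |beta|^2 = 0.2727

0.2727


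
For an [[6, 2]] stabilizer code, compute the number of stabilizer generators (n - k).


For an [[n,k]] stabilizer code:
Number of stabilizer generators = n - k
= 6 - 2
= 4

4


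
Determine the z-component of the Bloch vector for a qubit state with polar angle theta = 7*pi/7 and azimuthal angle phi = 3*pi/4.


theta = 3.1416, phi = 2.3562
r_z = cos(theta) = -1.0000

-1.0000


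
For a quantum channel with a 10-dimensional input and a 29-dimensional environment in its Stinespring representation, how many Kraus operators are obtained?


Tracing out the environment in an orthonormal basis {|i>_E} gives Kraus operators K_i = <i|_E U |0>_E.
Number of Kraus operators = dim(H_env) = d_env
= 29

29


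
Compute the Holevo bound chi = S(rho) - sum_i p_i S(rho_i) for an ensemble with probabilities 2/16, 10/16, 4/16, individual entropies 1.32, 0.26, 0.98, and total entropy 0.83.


chi = S(rho) - sum_i p_i * S(rho_i)
Weighted entropy = 2/16 * 1.32 + 10/16 * 0.26 + 4/16 * 0.98
= 0.5725
chi = 0.83 - 0.5725
= 0.2575

0.2575


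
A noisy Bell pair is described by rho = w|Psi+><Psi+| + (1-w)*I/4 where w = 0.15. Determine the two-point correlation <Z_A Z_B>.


|Psi+> = (|01> + |10>)/sqrt(2)
For the pure Bell state, <Z_A Z_B> = -1 (Bell-state Pauli correlator).
The maximally-mixed part I/4 has tr(I/4 * P tensor P) = 0 for any traceless Pauli P.
So <Z_A Z_B>_rho = w * (-1) + (1 - w) * 0
= 0.15 * (-1)
= -0.1500

-0.1500


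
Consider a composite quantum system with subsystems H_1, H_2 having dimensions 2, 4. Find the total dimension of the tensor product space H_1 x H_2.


dim(H_1 x H_2) = 2 * 4
= 8

8


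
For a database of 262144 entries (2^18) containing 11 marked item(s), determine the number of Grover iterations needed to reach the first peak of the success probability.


After j Grover iterations the success probability is P(j) = sin^2((2j+1)*theta), where sin(theta) = sqrt(k/N).
N = 2^18 = 262144, k = 11
sin(theta) = sqrt(k/N) = 0.006477782794
theta = arcsin(sqrt(k/N)) = 0.006477828098 rad
P(j) reaches its first maximum when (2j+1)*theta is as close as possible to pi/2, i.e. j = round(pi/(4*theta) - 1/2).
pi/(4*theta) - 1/2 = 120.7441
(For comparison, the common estimate pi/4 * sqrt(N/k) = 121.2449; the exact maximiser is used here.)
Optimal iterations = 121

121


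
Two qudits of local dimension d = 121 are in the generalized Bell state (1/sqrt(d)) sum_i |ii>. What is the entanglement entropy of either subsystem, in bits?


For a maximally entangled state in d x d:
S = log2(d) = log2(121)
= 6.9189

6.9189


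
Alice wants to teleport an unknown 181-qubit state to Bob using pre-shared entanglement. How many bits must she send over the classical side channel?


Quantum teleportation requires 2 classical bits per qubit teleported.
181 qubit(s) -> 2 * 181 = 362 classical bits

362


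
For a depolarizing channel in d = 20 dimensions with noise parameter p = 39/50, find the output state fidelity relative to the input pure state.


F = (1-p) + p/d
= (1 - 0.7800) + 0.7800/20
= 0.2200 + 0.0390
= 0.2590

0.2590


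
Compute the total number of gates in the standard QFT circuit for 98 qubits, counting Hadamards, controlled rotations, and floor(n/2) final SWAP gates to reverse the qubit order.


Hadamard gates: 98
Controlled rotations: n*(n-1)/2 = 98*97/2 = 4753
SWAP gates: floor(n/2) = floor(98/2) = 49
Total = 98 + 4753 + 49
= 4900

4900


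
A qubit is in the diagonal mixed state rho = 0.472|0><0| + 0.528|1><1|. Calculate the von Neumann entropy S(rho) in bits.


S = -p*log2(p) - (1-p)*log2(1-p)
p = 0.4720, 1-p = 0.5280
= -0.4720 * log2(0.4720) - 0.5280 * log2(0.5280)
= -(-0.5112) - (-0.4865)
= 0.9977

0.9977


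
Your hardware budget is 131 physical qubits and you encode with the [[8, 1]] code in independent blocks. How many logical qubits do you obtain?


Each code block uses 8 physical qubits for 1 logical qubit(s).
Number of complete blocks = floor(131 / 8) = 16
Logical qubits = 16 * 1
= 16

16


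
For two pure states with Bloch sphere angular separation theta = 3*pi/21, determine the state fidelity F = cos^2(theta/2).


For states separated by angle theta on Bloch sphere:
F = cos^2(theta/2)
theta = 3*pi/21 = 0.4488
theta/2 = 0.2244
cos(theta/2) = 0.9749
F = 0.9505

0.9505


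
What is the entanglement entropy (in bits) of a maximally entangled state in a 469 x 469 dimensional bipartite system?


For a maximally entangled state in d x d:
S = log2(d) = log2(469)
= 8.8734

8.8734


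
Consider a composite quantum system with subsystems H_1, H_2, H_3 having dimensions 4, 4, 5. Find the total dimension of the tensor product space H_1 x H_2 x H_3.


dim(H_1 x H_2 x H_3) = 4 * 4 * 5
= 16 * 5
= 80

80


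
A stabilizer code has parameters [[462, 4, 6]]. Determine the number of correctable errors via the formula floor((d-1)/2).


Code parameters: [[462, 4, 6]], distance d = 6.
Number of correctable errors = floor((d-1)/2)
= floor((6 - 1)/2)
= floor(5/2)
= 2

2


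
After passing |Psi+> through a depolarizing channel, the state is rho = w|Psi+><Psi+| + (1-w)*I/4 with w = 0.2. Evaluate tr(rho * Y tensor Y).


|Psi+> = (|01> + |10>)/sqrt(2)
For the pure Bell state, <Y_A Y_B> = +1 (Bell-state Pauli correlator).
The maximally-mixed part I/4 has tr(I/4 * P tensor P) = 0 for any traceless Pauli P.
So <Y_A Y_B>_rho = w * (+1) + (1 - w) * 0
= 0.2 * (+1)
= 0.2000

0.2000


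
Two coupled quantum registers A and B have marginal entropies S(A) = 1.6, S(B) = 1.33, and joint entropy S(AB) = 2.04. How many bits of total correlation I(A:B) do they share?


I(A:B) = S(A) + S(B) - S(AB)
= 1.6 + 1.33 - 2.04
= 0.8900

0.8900


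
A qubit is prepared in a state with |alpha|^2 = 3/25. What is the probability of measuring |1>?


|alpha|^2 = 3/25 = 0.1200
|beta|^2 = 1 - 3/25 = 22/25 = 0.8800
P(|1>) = |beta|^2 = 0.8800

0.8800


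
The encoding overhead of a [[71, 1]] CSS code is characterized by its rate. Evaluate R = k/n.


Code rate R = k/n
= 1/71
= 0.0141

0.0141


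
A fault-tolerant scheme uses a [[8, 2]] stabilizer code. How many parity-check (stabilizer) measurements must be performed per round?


For an [[n,k]] stabilizer code:
Number of stabilizer generators = n - k
= 8 - 2
= 6

6


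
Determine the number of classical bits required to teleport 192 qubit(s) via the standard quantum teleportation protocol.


Quantum teleportation requires 2 classical bits per qubit teleported.
192 qubit(s) -> 2 * 192 = 384 classical bits

384


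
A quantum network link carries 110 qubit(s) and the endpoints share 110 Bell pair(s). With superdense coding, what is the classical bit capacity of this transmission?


Superdense coding allows 2 classical bits per shared entangled pair.
110 pair(s) -> 2 * 110 = 220 classical bits

220


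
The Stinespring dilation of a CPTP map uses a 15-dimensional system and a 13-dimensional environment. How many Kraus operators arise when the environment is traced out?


Tracing out the environment in an orthonormal basis {|i>_E} gives Kraus operators K_i = <i|_E U |0>_E.
Number of Kraus operators = dim(H_env) = d_env
= 13

13


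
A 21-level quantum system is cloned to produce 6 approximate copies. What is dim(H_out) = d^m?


Output space = H^(tensor 6) where dim(H) = 21
dim = 21^6
= 441 (after 2 factors)
= 9261 (after 3 factors)
= 194481 (after 4 factors)
= 4084101 (after 5 factors)
= 85766121 (after 6 factors)
= 85766121

85766121


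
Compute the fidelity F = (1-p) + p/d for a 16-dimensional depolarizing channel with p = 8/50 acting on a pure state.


F = (1-p) + p/d
= (1 - 0.1600) + 0.1600/16
= 0.8400 + 0.0100
= 0.8500

0.8500


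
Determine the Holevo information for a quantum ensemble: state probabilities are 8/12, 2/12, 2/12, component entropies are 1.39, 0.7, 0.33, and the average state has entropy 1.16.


chi = S(rho) - sum_i p_i * S(rho_i)
Weighted entropy = 8/12 * 1.39 + 2/12 * 0.7 + 2/12 * 0.33
= 1.0983
chi = 1.16 - 1.0983
= 0.0617

0.0617


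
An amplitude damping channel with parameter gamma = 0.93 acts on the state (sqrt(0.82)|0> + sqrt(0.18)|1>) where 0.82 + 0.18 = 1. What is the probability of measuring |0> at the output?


For amplitude damping with parameter gamma on state sqrt(a)|0> + sqrt(b)|1>:
alpha^2 = 0.82, beta^2 = 0.18
P(|0>) = alpha^2 + gamma * beta^2
= 0.82 + 0.93 * 0.18
= 0.82 + 0.1674
= 0.9874

0.9874


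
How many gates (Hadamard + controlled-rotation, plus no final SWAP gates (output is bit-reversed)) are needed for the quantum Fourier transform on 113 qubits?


Hadamard gates: 113
Controlled rotations: n*(n-1)/2 = 113*112/2 = 6328
SWAP gates: 0 (omitted)
Total = 113 + 6328
= 6441

6441


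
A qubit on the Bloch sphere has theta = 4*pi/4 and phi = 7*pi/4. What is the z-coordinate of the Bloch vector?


theta = 3.1416, phi = 5.4978
r_z = cos(theta) = -1.0000

-1.0000


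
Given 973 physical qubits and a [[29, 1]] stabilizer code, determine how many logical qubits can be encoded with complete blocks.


Each code block uses 29 physical qubits for 1 logical qubit(s).
Number of complete blocks = floor(973 / 29) = 33
Logical qubits = 33 * 1
= 33

33


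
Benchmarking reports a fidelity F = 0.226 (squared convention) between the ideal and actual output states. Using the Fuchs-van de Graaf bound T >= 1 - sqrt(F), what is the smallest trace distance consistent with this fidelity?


Fuchs-van de Graaf (squared-fidelity convention): 1 - sqrt(F) <= T <= sqrt(1 - F).
Lower bound: T >= 1 - sqrt(F)
sqrt(F) = sqrt(0.226) = 0.4754
T >= 1 - 0.4754
T >= 0.5246

0.5246


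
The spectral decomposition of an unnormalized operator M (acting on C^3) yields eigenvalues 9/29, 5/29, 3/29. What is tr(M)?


tr(M) = sum of eigenvalues
= 9/29 + 5/29 + 3/29
= 17/29
= 0.5862

0.5862


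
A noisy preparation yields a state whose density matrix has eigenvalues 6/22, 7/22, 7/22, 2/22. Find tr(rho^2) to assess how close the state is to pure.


tr(rho^2) = sum of eigenvalues squared
= (6/22)^2 + (7/22)^2 + (7/22)^2 + (2/22)^2
= (36 + 49 + 49 + 4) / 484
= 138/484
= 0.2851

0.2851


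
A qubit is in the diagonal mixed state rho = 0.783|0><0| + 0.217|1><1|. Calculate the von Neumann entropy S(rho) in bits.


S = -p*log2(p) - (1-p)*log2(1-p)
p = 0.7830, 1-p = 0.2170
= -0.7830 * log2(0.7830) - 0.2170 * log2(0.2170)
= -(-0.2763) - (-0.4783)
= 0.7547

0.7547


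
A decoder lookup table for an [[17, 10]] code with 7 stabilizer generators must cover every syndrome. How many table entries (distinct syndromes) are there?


Each stabilizer generator gives a binary (+1 or -1) measurement outcome.
With 7 independent generators:
Total syndromes = 2^7
= 128

128


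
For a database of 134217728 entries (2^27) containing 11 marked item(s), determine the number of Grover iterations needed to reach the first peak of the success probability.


After j Grover iterations the success probability is P(j) = sin^2((2j+1)*theta), where sin(theta) = sqrt(k/N).
N = 2^27 = 134217728, k = 11
sin(theta) = sqrt(k/N) = 0.0002862802588
theta = arcsin(sqrt(k/N)) = 0.0002862802627 rad
P(j) reaches its first maximum when (2j+1)*theta is as close as possible to pi/2, i.e. j = round(pi/(4*theta) - 1/2).
pi/(4*theta) - 1/2 = 2742.9590
(For comparison, the common estimate pi/4 * sqrt(N/k) = 2743.4590; the exact maximiser is used here.)
Optimal iterations = 2743

2743


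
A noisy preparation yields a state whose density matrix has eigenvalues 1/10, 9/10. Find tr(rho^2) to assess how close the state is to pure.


tr(rho^2) = sum of eigenvalues squared
= (1/10)^2 + (9/10)^2
= (1 + 81) / 100
= 82/100
= 0.8200

0.8200


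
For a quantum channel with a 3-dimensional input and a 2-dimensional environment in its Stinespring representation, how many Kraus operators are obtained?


Tracing out the environment in an orthonormal basis {|i>_E} gives Kraus operators K_i = <i|_E U |0>_E.
Number of Kraus operators = dim(H_env) = d_env
= 2

2


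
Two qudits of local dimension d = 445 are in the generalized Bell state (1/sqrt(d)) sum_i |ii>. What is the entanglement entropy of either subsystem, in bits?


For a maximally entangled state in d x d:
S = log2(d) = log2(445)
= 8.7977

8.7977


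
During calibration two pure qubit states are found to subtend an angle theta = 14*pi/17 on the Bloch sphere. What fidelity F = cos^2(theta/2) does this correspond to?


For states separated by angle theta on Bloch sphere:
F = cos^2(theta/2)
theta = 14*pi/17 = 2.5872
theta/2 = 1.2936
cos(theta/2) = 0.2737
F = 0.0749

0.0749


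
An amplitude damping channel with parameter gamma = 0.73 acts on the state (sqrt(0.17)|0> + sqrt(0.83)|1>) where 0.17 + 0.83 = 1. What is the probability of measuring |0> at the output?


For amplitude damping with parameter gamma on state sqrt(a)|0> + sqrt(b)|1>:
alpha^2 = 0.17, beta^2 = 0.83
P(|0>) = alpha^2 + gamma * beta^2
= 0.17 + 0.73 * 0.83
= 0.17 + 0.6059
= 0.7759

0.7759


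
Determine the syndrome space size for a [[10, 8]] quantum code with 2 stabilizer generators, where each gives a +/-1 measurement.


Each stabilizer generator gives a binary (+1 or -1) measurement outcome.
With 2 independent generators:
Total syndromes = 2^2
= 4

4


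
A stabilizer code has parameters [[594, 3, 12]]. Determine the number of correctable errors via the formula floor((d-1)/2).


Code parameters: [[594, 3, 12]], distance d = 12.
Number of correctable errors = floor((d-1)/2)
= floor((12 - 1)/2)
= floor(11/2)
= 5

5


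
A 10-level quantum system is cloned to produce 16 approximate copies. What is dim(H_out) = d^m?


Output space = H^(tensor 16) where dim(H) = 10
dim = 10^16
= 100 (after 2 factors)
= 1000 (after 3 factors)
= 10000 (after 4 factors)
= 100000 (after 5 factors)
= 1000000 (after 6 factors)
= 10000000 (after 7 factors)
= 100000000 (after 8 factors)
= 1000000000 (after 9 factors)
= 10000000000 (after 10 factors)
= 100000000000 (after 11 factors)
= 1000000000000 (after 12 factors)
= 10000000000000 (after 13 factors)
= 100000000000000 (after 14 factors)
= 1000000000000000 (after 15 factors)
= 10000000000000000 (after 16 factors)
= 10000000000000000

10000000000000000


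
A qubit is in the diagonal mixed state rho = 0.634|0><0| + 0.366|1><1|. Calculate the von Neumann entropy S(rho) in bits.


S = -p*log2(p) - (1-p)*log2(1-p)
p = 0.6340, 1-p = 0.3660
= -0.6340 * log2(0.6340) - 0.3660 * log2(0.3660)
= -(-0.4168) - (-0.5307)
= 0.9476

0.9476


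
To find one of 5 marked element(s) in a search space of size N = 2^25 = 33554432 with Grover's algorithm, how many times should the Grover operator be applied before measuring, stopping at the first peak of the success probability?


After j Grover iterations the success probability is P(j) = sin^2((2j+1)*theta), where sin(theta) = sqrt(k/N).
N = 2^25 = 33554432, k = 5
sin(theta) = sqrt(k/N) = 0.0003860202222
theta = arcsin(sqrt(k/N)) = 0.0003860202318 rad
P(j) reaches its first maximum when (2j+1)*theta is as close as possible to pi/2, i.e. j = round(pi/(4*theta) - 1/2).
pi/(4*theta) - 1/2 = 2034.1036
(For comparison, the common estimate pi/4 * sqrt(N/k) = 2034.6037; the exact maximiser is used here.)
Optimal iterations = 2034

2034


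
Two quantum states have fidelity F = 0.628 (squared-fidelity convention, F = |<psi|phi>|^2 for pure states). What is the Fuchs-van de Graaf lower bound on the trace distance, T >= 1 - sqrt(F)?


Fuchs-van de Graaf (squared-fidelity convention): 1 - sqrt(F) <= T <= sqrt(1 - F).
Lower bound: T >= 1 - sqrt(F)
sqrt(F) = sqrt(0.628) = 0.7925
T >= 1 - 0.7925
T >= 0.2075

0.2075


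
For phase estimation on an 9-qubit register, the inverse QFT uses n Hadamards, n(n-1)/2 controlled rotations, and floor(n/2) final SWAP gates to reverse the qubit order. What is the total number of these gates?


Hadamard gates: 9
Controlled rotations: n*(n-1)/2 = 9*8/2 = 36
SWAP gates: floor(n/2) = floor(9/2) = 4
Total = 9 + 36 + 4
= 49

49


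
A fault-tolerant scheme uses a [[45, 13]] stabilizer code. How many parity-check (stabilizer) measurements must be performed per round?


For an [[n,k]] stabilizer code:
Number of stabilizer generators = n - k
= 45 - 13
= 32

32


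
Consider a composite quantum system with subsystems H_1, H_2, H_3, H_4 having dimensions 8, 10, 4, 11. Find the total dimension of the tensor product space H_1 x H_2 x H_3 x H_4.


dim(H_1 x H_2 x H_3 x H_4) = 8 * 10 * 4 * 11
= 80 * 4 * 11
= 320 * 11
= 3520

3520


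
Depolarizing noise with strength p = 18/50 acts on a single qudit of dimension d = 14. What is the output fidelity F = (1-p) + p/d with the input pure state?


F = (1-p) + p/d
= (1 - 0.3600) + 0.3600/14
= 0.6400 + 0.0257
= 0.6657

0.6657


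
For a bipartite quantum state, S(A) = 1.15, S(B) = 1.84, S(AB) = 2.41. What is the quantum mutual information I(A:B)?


I(A:B) = S(A) + S(B) - S(AB)
= 1.15 + 1.84 - 2.41
= 0.5800

0.5800


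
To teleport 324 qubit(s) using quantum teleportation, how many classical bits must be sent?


Quantum teleportation requires 2 classical bits per qubit teleported.
324 qubit(s) -> 2 * 324 = 648 classical bits

648


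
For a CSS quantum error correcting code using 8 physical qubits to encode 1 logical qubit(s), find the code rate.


Code rate R = k/n
= 1/8
= 0.1250

0.1250


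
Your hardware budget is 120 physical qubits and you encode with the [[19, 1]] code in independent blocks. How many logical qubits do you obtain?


Each code block uses 19 physical qubits for 1 logical qubit(s).
Number of complete blocks = floor(120 / 19) = 6
Logical qubits = 6 * 1
= 6

6


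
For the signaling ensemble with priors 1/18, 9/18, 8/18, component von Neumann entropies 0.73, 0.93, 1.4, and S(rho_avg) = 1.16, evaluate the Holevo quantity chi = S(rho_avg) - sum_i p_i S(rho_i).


chi = S(rho) - sum_i p_i * S(rho_i)
Weighted entropy = 1/18 * 0.73 + 9/18 * 0.93 + 8/18 * 1.4
= 1.1278
chi = 1.16 - 1.1278
= 0.0322

0.0322


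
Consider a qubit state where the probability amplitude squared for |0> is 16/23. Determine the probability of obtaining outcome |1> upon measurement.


|alpha|^2 = 16/23 = 0.6957
|beta|^2 = 1 - 16/23 = 7/23 = 0.3043
P(|1>) = |beta|^2 = 0.3043

0.3043


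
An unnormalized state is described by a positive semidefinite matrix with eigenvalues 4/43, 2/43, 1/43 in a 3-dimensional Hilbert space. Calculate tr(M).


tr(M) = sum of eigenvalues
= 4/43 + 2/43 + 1/43
= 7/43
= 0.1628

0.1628


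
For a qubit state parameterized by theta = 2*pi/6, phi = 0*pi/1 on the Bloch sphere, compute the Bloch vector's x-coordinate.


theta = 1.0472, phi = 0.0000
r_x = sin(theta)*cos(phi) = 0.8660 * 1.0000
r_x = 0.8660

0.8660


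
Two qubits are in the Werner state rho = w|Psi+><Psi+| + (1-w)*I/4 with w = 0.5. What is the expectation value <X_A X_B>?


|Psi+> = (|01> + |10>)/sqrt(2)
For the pure Bell state, <X_A X_B> = +1 (Bell-state Pauli correlator).
The maximally-mixed part I/4 has tr(I/4 * P tensor P) = 0 for any traceless Pauli P.
So <X_A X_B>_rho = w * (+1) + (1 - w) * 0
= 0.5 * (+1)
= 0.5000

0.5000


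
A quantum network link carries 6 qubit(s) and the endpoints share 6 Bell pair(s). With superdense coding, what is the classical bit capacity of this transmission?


Superdense coding allows 2 classical bits per shared entangled pair.
6 pair(s) -> 2 * 6 = 12 classical bits

12


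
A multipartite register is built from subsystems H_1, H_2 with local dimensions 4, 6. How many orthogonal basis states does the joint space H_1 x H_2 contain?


dim(H_1 x H_2) = 4 * 6
= 24

24


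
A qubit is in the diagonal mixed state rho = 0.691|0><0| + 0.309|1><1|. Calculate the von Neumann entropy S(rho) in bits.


S = -p*log2(p) - (1-p)*log2(1-p)
p = 0.6910, 1-p = 0.3090
= -0.6910 * log2(0.6910) - 0.3090 * log2(0.3090)
= -(-0.3685) - (-0.5235)
= 0.8920

0.8920


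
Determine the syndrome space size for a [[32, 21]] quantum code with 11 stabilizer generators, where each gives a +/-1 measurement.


Each stabilizer generator gives a binary (+1 or -1) measurement outcome.
With 11 independent generators:
Total syndromes = 2^11
= 2048

2048


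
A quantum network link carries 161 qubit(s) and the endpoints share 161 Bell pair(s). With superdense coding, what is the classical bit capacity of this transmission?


Superdense coding allows 2 classical bits per shared entangled pair.
161 pair(s) -> 2 * 161 = 322 classical bits

322


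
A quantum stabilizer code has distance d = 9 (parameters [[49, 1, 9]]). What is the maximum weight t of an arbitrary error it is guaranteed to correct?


Code parameters: [[49, 1, 9]], distance d = 9.
Number of correctable errors = floor((d-1)/2)
= floor((9 - 1)/2)
= floor(8/2)
= 4

4


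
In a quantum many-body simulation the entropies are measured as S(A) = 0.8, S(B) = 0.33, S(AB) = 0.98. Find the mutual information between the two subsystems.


I(A:B) = S(A) + S(B) - S(AB)
= 0.8 + 0.33 - 0.98
= 0.1500

0.1500


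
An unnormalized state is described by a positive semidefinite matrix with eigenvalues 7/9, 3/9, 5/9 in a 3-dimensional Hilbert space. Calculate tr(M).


tr(M) = sum of eigenvalues
= 7/9 + 3/9 + 5/9
= 15/9
= 1.6667

1.6667


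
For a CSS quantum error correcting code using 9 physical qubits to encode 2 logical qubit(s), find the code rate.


Code rate R = k/n
= 2/9
= 0.2222

0.2222


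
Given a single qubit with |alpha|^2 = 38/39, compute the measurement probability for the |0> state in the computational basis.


|alpha|^2 = 38/39 = 0.9744
|beta|^2 = 1 - 38/39 = 1/39 = 0.0256
P(|0>) = |alpha|^2 = 0.9744

0.9744


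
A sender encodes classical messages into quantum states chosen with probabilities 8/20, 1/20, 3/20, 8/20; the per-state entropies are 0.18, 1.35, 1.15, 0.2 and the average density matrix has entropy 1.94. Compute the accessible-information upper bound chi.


chi = S(rho) - sum_i p_i * S(rho_i)
Weighted entropy = 8/20 * 0.18 + 1/20 * 1.35 + 3/20 * 1.15 + 8/20 * 0.2
= 0.3920
chi = 1.94 - 0.3920
= 1.5480

1.5480


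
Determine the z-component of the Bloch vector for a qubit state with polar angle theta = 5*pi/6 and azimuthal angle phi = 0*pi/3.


theta = 2.6180, phi = 0.0000
r_z = cos(theta) = -0.8660

-0.8660


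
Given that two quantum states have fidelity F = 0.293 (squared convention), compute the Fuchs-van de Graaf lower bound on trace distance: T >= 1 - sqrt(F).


Fuchs-van de Graaf (squared-fidelity convention): 1 - sqrt(F) <= T <= sqrt(1 - F).
Lower bound: T >= 1 - sqrt(F)
sqrt(F) = sqrt(0.293) = 0.5413
T >= 1 - 0.5413
T >= 0.4587

0.4587


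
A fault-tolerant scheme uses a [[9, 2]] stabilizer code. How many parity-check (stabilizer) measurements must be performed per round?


For an [[n,k]] stabilizer code:
Number of stabilizer generators = n - k
= 9 - 2
= 7

7


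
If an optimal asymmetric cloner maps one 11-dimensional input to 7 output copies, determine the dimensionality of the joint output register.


Output space = H^(tensor 7) where dim(H) = 11
dim = 11^7
= 121 (after 2 factors)
= 1331 (after 3 factors)
= 14641 (after 4 factors)
= 161051 (after 5 factors)
= 1771561 (after 6 factors)
= 19487171 (after 7 factors)
= 19487171

19487171


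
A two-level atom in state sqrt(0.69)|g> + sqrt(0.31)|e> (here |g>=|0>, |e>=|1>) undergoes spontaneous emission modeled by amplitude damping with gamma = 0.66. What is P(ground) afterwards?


For amplitude damping with parameter gamma on state sqrt(a)|0> + sqrt(b)|1>:
alpha^2 = 0.69, beta^2 = 0.31
P(|0>) = alpha^2 + gamma * beta^2
= 0.69 + 0.66 * 0.31
= 0.69 + 0.2046
= 0.8946

0.8946


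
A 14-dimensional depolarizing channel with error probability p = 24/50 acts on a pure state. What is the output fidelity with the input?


F = (1-p) + p/d
= (1 - 0.4800) + 0.4800/14
= 0.5200 + 0.0343
= 0.5543

0.5543


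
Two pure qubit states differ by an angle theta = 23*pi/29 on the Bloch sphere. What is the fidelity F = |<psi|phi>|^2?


For states separated by angle theta on Bloch sphere:
F = cos^2(theta/2)
theta = 23*pi/29 = 2.4916
theta/2 = 1.2458
cos(theta/2) = 0.3193
F = 0.1020

0.1020
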